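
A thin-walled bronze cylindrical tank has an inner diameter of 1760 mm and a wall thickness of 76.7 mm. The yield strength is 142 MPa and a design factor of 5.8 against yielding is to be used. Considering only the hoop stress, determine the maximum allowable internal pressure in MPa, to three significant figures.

σ_allow = 142/5.8 = 24.48 MPa.
σ_h = pD/(2t) → p_allow = 2σ_allow t/D = 2×24.48×76.7/1760 = 2.134 MPa.

p_allow = 2.13 MPa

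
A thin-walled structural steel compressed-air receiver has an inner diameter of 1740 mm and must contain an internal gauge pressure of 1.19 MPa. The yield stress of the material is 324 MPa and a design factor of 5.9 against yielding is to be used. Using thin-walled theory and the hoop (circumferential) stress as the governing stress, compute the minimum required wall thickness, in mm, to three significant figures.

σ_allow = 324/5.9 = 54.92 MPa.
Hoop stress σ_h = pD/(2t), so t = pD/(2σ_allow) = 1.19×1740/(2×54.92) = 18.85 mm.

t = 18.9 mm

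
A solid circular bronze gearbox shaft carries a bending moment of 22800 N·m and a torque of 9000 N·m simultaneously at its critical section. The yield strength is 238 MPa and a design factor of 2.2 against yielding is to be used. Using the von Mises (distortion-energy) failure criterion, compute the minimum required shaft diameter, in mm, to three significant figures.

d = 131 mm

σ_allow = σ_y/n = 238/2.2 = 108.2 MPa.
For a solid shaft σ_b = 32M/(πd³) and τ = 16T/(πd³), so the von Mises stress is σ' = (16/πd³)·√(4M²+3T²).
√(4M²+3T²) = √(4×(2.280×10^7)² + 3×(9.000×10^6)²) = 4.819×10^7 N·mm.
d³ = 16×4.819×10^7/(π×108.2) = 2.269×10^6 mm³.
d = 131.4 mm.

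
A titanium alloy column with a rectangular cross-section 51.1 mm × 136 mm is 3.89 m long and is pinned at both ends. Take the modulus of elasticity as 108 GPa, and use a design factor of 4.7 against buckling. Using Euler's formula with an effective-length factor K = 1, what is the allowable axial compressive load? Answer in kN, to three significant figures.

Buckling occurs about the weak axis: I_min = h·b³/12 = 136×51.1³/12 = 1.512×10^6 mm⁴ (b = 51.1 mm is the smaller dimension).
Effective length L_e = KL = 1×3.89 m = 3890 mm.
Euler critical load P_cr = π²EI/L_e² = π²×108000×1.512×10^6/3890² = 106500 N.
P_allow = P_cr/n = 106500/4.7 = 22660 N.

P_allow = 22.7 kN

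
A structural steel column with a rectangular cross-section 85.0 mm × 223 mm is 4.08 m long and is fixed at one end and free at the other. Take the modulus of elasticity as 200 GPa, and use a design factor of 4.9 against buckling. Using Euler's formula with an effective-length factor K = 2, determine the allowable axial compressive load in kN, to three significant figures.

P_allow = 69.0 kN

Buckling occurs about the weak axis: I_min = h·b³/12 = 223×85.0³/12 = 1.141×10^7 mm⁴ (b = 85.0 mm is the smaller dimension).
Effective length L_e = KL = 2×4.08 m = 8160 mm.
Euler critical load P_cr = π²EI/L_e² = π²×200000×1.141×10^7/8160² = 338300 N.
P_allow = P_cr/n = 338300/4.9 = 69050 N.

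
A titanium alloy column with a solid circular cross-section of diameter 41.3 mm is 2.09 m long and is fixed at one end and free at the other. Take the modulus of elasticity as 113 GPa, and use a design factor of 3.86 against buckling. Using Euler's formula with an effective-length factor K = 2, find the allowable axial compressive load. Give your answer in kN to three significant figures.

P_allow = 2.36 kN

I = πd⁴/64 = π×41.3⁴/64 = 142800 mm⁴.
Effective length L_e = KL = 2×2.09 m = 4180 mm.
Euler critical load P_cr = π²EI/L_e² = π²×113000×142800/4180² = 9116 N.
P_allow = P_cr/n = 9116/3.86 = 2362 N.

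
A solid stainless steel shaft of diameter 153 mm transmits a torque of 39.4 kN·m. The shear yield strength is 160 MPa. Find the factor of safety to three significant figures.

n = 2.86

τ = 16T/(πd³) = 16×3.9400×10^7/(π×153³) = 56.03 MPa.
n = τ_limit/τ = 160/56.03 = 2.856.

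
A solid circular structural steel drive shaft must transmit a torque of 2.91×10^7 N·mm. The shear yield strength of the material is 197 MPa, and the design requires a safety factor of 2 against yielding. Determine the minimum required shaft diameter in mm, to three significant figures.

d = 115 mm

Allowable shear stress τ_allow = 197/2 = 98.50 MPa.
For a solid shaft τ = 16T/(πd³), so d³ = 16T/(π τ_allow) = 16×2.9100×10^7/(π×98.50) = 1.505×10^6 mm³.
d = (1.505×10^6)^(1/3) = 114.6 mm.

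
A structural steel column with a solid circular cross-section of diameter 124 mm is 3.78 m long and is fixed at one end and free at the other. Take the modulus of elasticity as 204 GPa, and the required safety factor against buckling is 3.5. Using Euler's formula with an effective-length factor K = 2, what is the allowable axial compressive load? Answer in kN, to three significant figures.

P_allow = 117 kN

I = πd⁴/64 = π×124⁴/64 = 1.161×10^7 mm⁴.
Effective length L_e = KL = 2×3.78 m = 7560 mm.
Euler critical load P_cr = π²EI/L_e² = π²×204000×1.161×10^7/7560² = 408800 N.
P_allow = P_cr/n = 408800/3.5 = 116800 N.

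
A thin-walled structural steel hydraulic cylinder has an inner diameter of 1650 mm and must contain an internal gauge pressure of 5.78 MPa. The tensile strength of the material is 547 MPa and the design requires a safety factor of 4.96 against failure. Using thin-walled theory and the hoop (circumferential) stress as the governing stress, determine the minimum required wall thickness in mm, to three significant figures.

σ_allow = 547/4.96 = 110.3 MPa.
Hoop stress σ_h = pD/(2t), so t = pD/(2σ_allow) = 5.78×1650/(2×110.3) = 43.24 mm.

t = 43.2 mm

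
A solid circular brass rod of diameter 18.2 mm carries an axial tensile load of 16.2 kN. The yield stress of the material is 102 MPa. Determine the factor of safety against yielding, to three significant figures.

n = 1.64

A = πd²/4 = 260.2 mm².
σ = F/A = 16200/260.2 = 62.27 MPa.
n = 102/62.27 = 1.638.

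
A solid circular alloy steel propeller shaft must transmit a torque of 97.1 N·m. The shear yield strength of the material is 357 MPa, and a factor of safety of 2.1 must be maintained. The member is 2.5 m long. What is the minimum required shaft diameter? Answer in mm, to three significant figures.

Allowable shear stress τ_allow = 357/2.1 = 170.0 MPa.
For a solid shaft τ = 16T/(πd³), so d³ = 16T/(π τ_allow) = 16×97100/(π×170.0) = 2909 mm³.
d = (2909)^(1/3) = 14.28 mm.

d = 14.3 mm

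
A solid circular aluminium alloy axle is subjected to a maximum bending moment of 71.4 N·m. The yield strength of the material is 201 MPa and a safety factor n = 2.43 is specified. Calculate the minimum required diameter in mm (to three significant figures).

σ_allow = 201/2.43 = 82.72 MPa.
For a solid circular section σ = 32M/(πd³), so d³ = 32M/(π σ_allow) = 32×71400/(π×82.72) = 8792 mm³.
d = 20.64 mm.

d = 20.6 mm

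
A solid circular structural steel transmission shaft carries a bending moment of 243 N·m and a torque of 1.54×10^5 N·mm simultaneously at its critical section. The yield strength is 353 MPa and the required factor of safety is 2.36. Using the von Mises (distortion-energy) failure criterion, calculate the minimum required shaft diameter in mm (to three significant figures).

d = 26.6 mm

σ_allow = σ_y/n = 353/2.36 = 149.6 MPa.
For a solid shaft σ_b = 32M/(πd³) and τ = 16T/(πd³), so the von Mises stress is σ' = (16/πd³)·√(4M²+3T²).
√(4M²+3T²) = √(4×(243000)² + 3×(154000)²) = 554400 N·mm.
d³ = 16×554400/(π×149.6) = 18880 mm³.
d = 26.63 mm.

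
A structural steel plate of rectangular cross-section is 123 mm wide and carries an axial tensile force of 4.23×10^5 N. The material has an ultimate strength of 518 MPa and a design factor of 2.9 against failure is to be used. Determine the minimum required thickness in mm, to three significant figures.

σ_allow = 518/2.9 = 178.6 MPa.
Required area A = F/σ_allow = 423000/178.6 = 2368 mm².
t = A/w = 2368/123 = 19.25 mm.

t = 19.3 mm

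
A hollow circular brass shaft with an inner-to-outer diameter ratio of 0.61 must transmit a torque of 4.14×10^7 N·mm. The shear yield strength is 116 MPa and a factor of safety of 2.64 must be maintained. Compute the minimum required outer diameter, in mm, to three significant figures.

τ_allow = 116/2.64 = 43.94 MPa.
For a hollow shaft τ = 16T/[πd_o³(1−k⁴)] with k = 0.61, so 1−k⁴ = 0.8615.
d_o³ = 16T/[π τ_allow (1−k⁴)] = 16×4.1400×10^7/(π×43.94×0.8615) = 5.570×10^6 mm³.
d_o = 177.3 mm.

d_o = 177 mm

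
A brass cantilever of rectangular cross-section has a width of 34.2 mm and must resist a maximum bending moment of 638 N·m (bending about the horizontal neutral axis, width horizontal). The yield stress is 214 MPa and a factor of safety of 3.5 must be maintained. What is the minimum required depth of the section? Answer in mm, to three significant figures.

h = 42.8 mm

σ_allow = 214/3.5 = 61.14 MPa.
For a rectangular section σ = 6M/(bh²), so h² = 6M/(b σ_allow) = 6×638000/(34.2×61.14) = 1831 mm².
h = 42.79 mm.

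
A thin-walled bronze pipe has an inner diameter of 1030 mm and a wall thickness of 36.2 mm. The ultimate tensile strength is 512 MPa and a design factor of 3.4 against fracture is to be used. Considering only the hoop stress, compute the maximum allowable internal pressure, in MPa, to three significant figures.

p_allow = 10.6 MPa

σ_allow = 512/3.4 = 150.6 MPa.
σ_h = pD/(2t) → p_allow = 2σ_allow t/D = 2×150.6×36.2/1030 = 10.59 MPa.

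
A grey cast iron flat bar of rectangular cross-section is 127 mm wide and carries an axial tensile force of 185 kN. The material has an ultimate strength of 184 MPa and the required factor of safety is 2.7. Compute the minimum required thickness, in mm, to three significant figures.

t = 21.4 mm

σ_allow = 184/2.7 = 68.15 MPa.
Required area A = F/σ_allow = 185000/68.15 = 2715 mm².
t = A/w = 2715/127 = 21.38 mm.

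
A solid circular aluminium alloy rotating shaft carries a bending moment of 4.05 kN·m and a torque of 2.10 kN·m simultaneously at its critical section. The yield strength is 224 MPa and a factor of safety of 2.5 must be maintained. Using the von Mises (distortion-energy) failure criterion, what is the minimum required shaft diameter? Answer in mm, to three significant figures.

σ_allow = σ_y/n = 224/2.5 = 89.60 MPa.
For a solid shaft σ_b = 32M/(πd³) and τ = 16T/(πd³), so the von Mises stress is σ' = (16/πd³)·√(4M²+3T²).
√(4M²+3T²) = √(4×(4.050×10^6)² + 3×(2.100×10^6)²) = 8.879×10^6 N·mm.
d³ = 16×8.879×10^6/(π×89.60) = 504700 mm³.
d = 79.62 mm.

d = 79.6 mm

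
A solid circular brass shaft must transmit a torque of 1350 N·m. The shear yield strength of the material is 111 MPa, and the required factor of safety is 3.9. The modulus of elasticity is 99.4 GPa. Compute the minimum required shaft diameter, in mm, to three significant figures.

d = 62.3 mm

Allowable shear stress τ_allow = 111/3.9 = 28.46 MPa.
For a solid shaft τ = 16T/(πd³), so d³ = 16T/(π τ_allow) = 16×1350000/(π×28.46) = 241600 mm³.
d = (241600)^(1/3) = 62.28 mm.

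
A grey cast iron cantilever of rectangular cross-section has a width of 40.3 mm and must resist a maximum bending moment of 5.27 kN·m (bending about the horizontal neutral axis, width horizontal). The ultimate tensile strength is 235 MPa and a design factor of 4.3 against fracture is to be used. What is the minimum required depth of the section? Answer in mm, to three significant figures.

σ_allow = 235/4.3 = 54.65 MPa.
For a rectangular section σ = 6M/(bh²), so h² = 6M/(b σ_allow) = 6×5270000/(40.3×54.65) = 14360 mm².
h = 119.8 mm.

h = 120 mm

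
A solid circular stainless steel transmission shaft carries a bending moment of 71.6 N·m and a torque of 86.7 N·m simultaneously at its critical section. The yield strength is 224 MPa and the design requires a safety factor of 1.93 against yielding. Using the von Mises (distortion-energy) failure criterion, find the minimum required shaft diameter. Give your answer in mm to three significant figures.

σ_allow = σ_y/n = 224/1.93 = 116.1 MPa.
For a solid shaft σ_b = 32M/(πd³) and τ = 16T/(πd³), so the von Mises stress is σ' = (16/πd³)·√(4M²+3T²).
√(4M²+3T²) = √(4×(71600)² + 3×(86700)²) = 207500 N·mm.
d³ = 16×207500/(π×116.1) = 9105 mm³.
d = 20.88 mm.

d = 20.9 mm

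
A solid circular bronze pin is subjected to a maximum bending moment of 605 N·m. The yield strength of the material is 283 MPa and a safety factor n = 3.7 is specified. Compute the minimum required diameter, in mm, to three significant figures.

σ_allow = 283/3.7 = 76.49 MPa.
For a solid circular section σ = 32M/(πd³), so d³ = 32M/(π σ_allow) = 32×605000/(π×76.49) = 80570 mm³.
d = 43.19 mm.

d = 43.2 mm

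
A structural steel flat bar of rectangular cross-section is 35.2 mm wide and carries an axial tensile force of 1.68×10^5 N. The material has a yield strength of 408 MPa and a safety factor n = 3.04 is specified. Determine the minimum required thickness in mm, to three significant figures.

t = 35.6 mm

σ_allow = 408/3.04 = 134.2 MPa.
Required area A = F/σ_allow = 168000/134.2 = 1252 mm².
t = A/w = 1252/35.2 = 35.56 mm.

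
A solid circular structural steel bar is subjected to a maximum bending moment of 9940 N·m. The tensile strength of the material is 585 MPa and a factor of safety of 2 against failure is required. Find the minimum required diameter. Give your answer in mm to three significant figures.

σ_allow = 585/2 = 292.5 MPa.
For a solid circular section σ = 32M/(πd³), so d³ = 32M/(π σ_allow) = 32×9940000/(π×292.5) = 346100 mm³.
d = 70.21 mm.

d = 70.2 mm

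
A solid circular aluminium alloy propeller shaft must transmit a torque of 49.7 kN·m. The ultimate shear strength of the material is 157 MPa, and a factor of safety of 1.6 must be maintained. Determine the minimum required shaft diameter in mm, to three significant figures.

d = 137 mm

Allowable shear stress τ_allow = 157/1.6 = 98.12 MPa.
For a solid shaft τ = 16T/(πd³), so d³ = 16T/(π τ_allow) = 16×4.9700×10^7/(π×98.12) = 2.580×10^6 mm³.
d = (2.580×10^6)^(1/3) = 137.1 mm.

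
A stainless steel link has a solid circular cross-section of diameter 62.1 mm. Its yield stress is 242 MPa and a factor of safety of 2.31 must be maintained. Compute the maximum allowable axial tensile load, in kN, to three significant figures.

F_allow = 317 kN

σ_allow = 242/2.31 = 104.8 MPa.
A = πd²/4 = π×62.1²/4 = 3029 mm².
F_allow = σ_allow × A = 104.8×3029 = 317300 N.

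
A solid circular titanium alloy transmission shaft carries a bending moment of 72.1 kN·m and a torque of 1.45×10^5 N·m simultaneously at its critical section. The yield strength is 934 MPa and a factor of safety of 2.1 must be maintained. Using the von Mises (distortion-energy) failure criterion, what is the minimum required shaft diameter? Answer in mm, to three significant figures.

d = 149 mm

σ_allow = σ_y/n = 934/2.1 = 444.8 MPa.
For a solid shaft σ_b = 32M/(πd³) and τ = 16T/(πd³), so the von Mises stress is σ' = (16/πd³)·√(4M²+3T²).
√(4M²+3T²) = √(4×(7.210×10^7)² + 3×(1.450×10^8)²) = 2.896×10^8 N·mm.
d³ = 16×2.896×10^8/(π×444.8) = 3.316×10^6 mm³.
d = 149.1 mm.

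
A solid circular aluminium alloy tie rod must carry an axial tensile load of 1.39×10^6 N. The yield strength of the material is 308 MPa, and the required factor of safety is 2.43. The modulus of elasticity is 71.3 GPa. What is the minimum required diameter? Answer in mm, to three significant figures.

Allowable stress σ_allow = 308/2.43 = 126.7 MPa.
Required area A = F/σ_allow = 1390000/126.7 = 10970 mm².
A = πd²/4 → d = √(4A/π) = 118.2 mm.

d = 118 mm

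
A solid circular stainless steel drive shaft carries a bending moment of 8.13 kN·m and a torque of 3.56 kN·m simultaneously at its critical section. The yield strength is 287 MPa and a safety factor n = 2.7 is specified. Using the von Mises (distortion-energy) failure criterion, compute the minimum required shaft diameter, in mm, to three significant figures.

d = 94.1 mm

σ_allow = σ_y/n = 287/2.7 = 106.3 MPa.
For a solid shaft σ_b = 32M/(πd³) and τ = 16T/(πd³), so the von Mises stress is σ' = (16/πd³)·√(4M²+3T²).
√(4M²+3T²) = √(4×(8.130×10^6)² + 3×(3.560×10^6)²) = 1.739×10^7 N·mm.
d³ = 16×1.739×10^7/(π×106.3) = 833200 mm³.
d = 94.10 mm.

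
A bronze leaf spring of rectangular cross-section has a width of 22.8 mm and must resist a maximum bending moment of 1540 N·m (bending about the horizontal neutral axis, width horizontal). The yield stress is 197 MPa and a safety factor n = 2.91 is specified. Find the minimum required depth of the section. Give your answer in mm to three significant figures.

σ_allow = 197/2.91 = 67.70 MPa.
For a rectangular section σ = 6M/(bh²), so h² = 6M/(b σ_allow) = 6×1540000/(22.8×67.70) = 5986 mm².
h = 77.37 mm.

h = 77.4 mm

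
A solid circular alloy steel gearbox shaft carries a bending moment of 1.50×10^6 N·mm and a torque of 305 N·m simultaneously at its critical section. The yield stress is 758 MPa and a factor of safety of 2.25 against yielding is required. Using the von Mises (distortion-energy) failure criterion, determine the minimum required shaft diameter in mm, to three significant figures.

d = 35.8 mm

σ_allow = σ_y/n = 758/2.25 = 336.9 MPa.
For a solid shaft σ_b = 32M/(πd³) and τ = 16T/(πd³), so the von Mises stress is σ' = (16/πd³)·√(4M²+3T²).
√(4M²+3T²) = √(4×(1.500×10^6)² + 3×(305000)²) = 3.046×10^6 N·mm.
d³ = 16×3.046×10^6/(π×336.9) = 46050 mm³.
d = 35.84 mm.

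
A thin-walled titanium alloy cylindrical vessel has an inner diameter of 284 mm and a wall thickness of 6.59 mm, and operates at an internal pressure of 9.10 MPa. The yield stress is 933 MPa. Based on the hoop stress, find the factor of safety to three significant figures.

n = 4.76

σ_h = pD/(2t) = 9.10×284/(2×6.59) = 196.1 MPa.
n = 933/196.1 = 4.758.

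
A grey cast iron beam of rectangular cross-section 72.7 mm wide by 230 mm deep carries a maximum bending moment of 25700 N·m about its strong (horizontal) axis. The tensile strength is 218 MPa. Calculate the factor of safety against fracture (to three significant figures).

Section modulus S = bh²/6 = 72.7×230²/6 = 641000 mm³.
σ = M/S = 2.5700×10^7/641000 = 40.10 MPa.
n = 218/40.10 = 5.437.

n = 5.44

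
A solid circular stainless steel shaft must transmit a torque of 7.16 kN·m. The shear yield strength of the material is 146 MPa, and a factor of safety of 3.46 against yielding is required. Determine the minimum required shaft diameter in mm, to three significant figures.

Allowable shear stress τ_allow = 146/3.46 = 42.20 MPa.
For a solid shaft τ = 16T/(πd³), so d³ = 16T/(π τ_allow) = 16×7160000/(π×42.20) = 864200 mm³.
d = (864200)^(1/3) = 95.25 mm.

d = 95.3 mm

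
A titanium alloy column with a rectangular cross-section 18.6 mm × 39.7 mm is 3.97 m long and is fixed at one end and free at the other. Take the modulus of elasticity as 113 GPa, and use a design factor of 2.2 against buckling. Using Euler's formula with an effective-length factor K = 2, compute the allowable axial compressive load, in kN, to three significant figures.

Buckling occurs about the weak axis: I_min = h·b³/12 = 39.7×18.6³/12 = 21290 mm⁴ (b = 18.6 mm is the smaller dimension).
Effective length L_e = KL = 2×3.97 m = 7940 mm.
Euler critical load P_cr = π²EI/L_e² = π²×113000×21290/7940² = 376.6 N.
P_allow = P_cr/n = 376.6/2.2 = 171.2 N.

P_allow = 0.171 kN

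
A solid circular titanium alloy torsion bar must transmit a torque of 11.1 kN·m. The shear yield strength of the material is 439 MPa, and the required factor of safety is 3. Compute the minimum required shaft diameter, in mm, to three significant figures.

Allowable shear stress τ_allow = 439/3 = 146.3 MPa.
For a solid shaft τ = 16T/(πd³), so d³ = 16T/(π τ_allow) = 16×1.1100×10^7/(π×146.3) = 386300 mm³.
d = (386300)^(1/3) = 72.83 mm.

d = 72.8 mm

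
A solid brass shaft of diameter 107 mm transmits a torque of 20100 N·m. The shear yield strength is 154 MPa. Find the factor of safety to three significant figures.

n = 1.84

τ = 16T/(πd³) = 16×2.0100×10^7/(π×107³) = 83.56 MPa.
n = τ_limit/τ = 154/83.56 = 1.843.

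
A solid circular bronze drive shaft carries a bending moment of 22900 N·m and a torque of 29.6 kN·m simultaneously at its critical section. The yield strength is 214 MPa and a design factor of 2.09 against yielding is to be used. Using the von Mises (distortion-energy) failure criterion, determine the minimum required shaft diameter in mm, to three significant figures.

σ_allow = σ_y/n = 214/2.09 = 102.4 MPa.
For a solid shaft σ_b = 32M/(πd³) and τ = 16T/(πd³), so the von Mises stress is σ' = (16/πd³)·√(4M²+3T²).
√(4M²+3T²) = √(4×(2.290×10^7)² + 3×(2.960×10^7)²) = 6.875×10^7 N·mm.
d³ = 16×6.875×10^7/(π×102.4) = 3.419×10^6 mm³.
d = 150.7 mm.

d = 151 mm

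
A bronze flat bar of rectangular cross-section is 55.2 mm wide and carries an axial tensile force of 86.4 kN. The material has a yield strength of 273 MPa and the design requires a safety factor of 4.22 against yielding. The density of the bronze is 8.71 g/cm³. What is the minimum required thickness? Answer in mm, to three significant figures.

σ_allow = 273/4.22 = 64.69 MPa.
Required area A = F/σ_allow = 86400/64.69 = 1336 mm².
t = A/w = 1336/55.2 = 24.19 mm.

t = 24.2 mm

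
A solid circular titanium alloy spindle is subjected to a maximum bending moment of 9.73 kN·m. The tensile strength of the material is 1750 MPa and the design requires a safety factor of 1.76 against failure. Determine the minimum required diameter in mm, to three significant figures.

σ_allow = 1750/1.76 = 994.3 MPa.
For a solid circular section σ = 32M/(πd³), so d³ = 32M/(π σ_allow) = 32×9730000/(π×994.3) = 99680 mm³.
d = 46.37 mm.

d = 46.4 mm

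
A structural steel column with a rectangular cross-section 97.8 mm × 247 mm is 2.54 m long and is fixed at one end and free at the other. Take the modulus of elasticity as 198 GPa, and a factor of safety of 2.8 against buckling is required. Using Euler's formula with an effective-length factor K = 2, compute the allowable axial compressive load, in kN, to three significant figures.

Buckling occurs about the weak axis: I_min = h·b³/12 = 247×97.8³/12 = 1.925×10^7 mm⁴ (b = 97.8 mm is the smaller dimension).
Effective length L_e = KL = 2×2.54 m = 5080 mm.
Euler critical load P_cr = π²EI/L_e² = π²×198000×1.925×10^7/5080² = 1.458×10^6 N.
P_allow = P_cr/n = 1.458×10^6/2.8 = 520700 N.

P_allow = 521 kN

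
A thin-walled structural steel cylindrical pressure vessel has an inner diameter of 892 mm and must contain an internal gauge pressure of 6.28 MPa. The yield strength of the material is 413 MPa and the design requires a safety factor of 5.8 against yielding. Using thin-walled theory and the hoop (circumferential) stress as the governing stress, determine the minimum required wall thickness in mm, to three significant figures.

t = 39.3 mm

σ_allow = 413/5.8 = 71.21 MPa.
Hoop stress σ_h = pD/(2t), so t = pD/(2σ_allow) = 6.28×892/(2×71.21) = 39.33 mm.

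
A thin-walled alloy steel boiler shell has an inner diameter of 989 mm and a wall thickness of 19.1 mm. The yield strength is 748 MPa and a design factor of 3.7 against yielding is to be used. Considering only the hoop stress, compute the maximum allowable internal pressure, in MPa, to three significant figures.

σ_allow = 748/3.7 = 202.2 MPa.
σ_h = pD/(2t) → p_allow = 2σ_allow t/D = 2×202.2×19.1/989 = 7.808 MPa.

p_allow = 7.81 MPa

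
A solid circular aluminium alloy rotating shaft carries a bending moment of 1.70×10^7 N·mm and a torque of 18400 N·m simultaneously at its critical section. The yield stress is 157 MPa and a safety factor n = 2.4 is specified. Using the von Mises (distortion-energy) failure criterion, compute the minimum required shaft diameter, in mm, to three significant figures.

d = 154 mm

σ_allow = σ_y/n = 157/2.4 = 65.42 MPa.
For a solid shaft σ_b = 32M/(πd³) and τ = 16T/(πd³), so the von Mises stress is σ' = (16/πd³)·√(4M²+3T²).
√(4M²+3T²) = √(4×(1.700×10^7)² + 3×(1.840×10^7)²) = 4.660×10^7 N·mm.
d³ = 16×4.660×10^7/(π×65.42) = 3.628×10^6 mm³.
d = 153.7 mm.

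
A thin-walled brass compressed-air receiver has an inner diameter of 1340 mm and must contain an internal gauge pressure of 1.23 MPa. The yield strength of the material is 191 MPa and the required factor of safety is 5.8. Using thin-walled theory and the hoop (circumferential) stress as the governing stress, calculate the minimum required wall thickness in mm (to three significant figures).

σ_allow = 191/5.8 = 32.93 MPa.
Hoop stress σ_h = pD/(2t), so t = pD/(2σ_allow) = 1.23×1340/(2×32.93) = 25.03 mm.

t = 25.0 mm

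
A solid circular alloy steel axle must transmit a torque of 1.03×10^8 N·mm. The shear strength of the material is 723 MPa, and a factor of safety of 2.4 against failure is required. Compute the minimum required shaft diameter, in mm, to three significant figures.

Allowable shear stress τ_allow = 723/2.4 = 301.2 MPa.
For a solid shaft τ = 16T/(πd³), so d³ = 16T/(π τ_allow) = 16×1.0300×10^8/(π×301.2) = 1.741×10^6 mm³.
d = (1.741×10^6)^(1/3) = 120.3 mm.

d = 120 mm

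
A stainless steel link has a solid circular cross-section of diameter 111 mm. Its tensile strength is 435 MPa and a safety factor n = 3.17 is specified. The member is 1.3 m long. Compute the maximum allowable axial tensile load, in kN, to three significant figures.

σ_allow = 435/3.17 = 137.2 MPa.
A = πd²/4 = π×111²/4 = 9677 mm².
F_allow = σ_allow × A = 137.2×9677 = 1.328×10^6 N.

F_allow = 1330 kN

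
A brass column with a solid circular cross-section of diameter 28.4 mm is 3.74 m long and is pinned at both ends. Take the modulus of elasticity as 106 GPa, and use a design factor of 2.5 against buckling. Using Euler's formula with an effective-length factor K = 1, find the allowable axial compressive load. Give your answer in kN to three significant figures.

P_allow = 0.955 kN

I = πd⁴/64 = π×28.4⁴/64 = 31930 mm⁴.
Effective length L_e = KL = 1×3.74 m = 3740 mm.
Euler critical load P_cr = π²EI/L_e² = π²×106000×31930/3740² = 2388 N.
P_allow = P_cr/n = 2388/2.5 = 955.4 N.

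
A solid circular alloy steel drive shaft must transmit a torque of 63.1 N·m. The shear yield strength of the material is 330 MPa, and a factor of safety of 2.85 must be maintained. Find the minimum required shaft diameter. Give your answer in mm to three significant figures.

d = 14.1 mm

Allowable shear stress τ_allow = 330/2.85 = 115.8 MPa.
For a solid shaft τ = 16T/(πd³), so d³ = 16T/(π τ_allow) = 16×63100/(π×115.8) = 2775 mm³.
d = (2775)^(1/3) = 14.05 mm.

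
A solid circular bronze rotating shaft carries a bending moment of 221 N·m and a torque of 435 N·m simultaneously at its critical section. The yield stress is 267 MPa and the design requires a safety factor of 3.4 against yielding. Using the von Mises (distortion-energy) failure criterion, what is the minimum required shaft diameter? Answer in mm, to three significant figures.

σ_allow = σ_y/n = 267/3.4 = 78.53 MPa.
For a solid shaft σ_b = 32M/(πd³) and τ = 16T/(πd³), so the von Mises stress is σ' = (16/πd³)·√(4M²+3T²).
√(4M²+3T²) = √(4×(221000)² + 3×(435000)²) = 873500 N·mm.
d³ = 16×873500/(π×78.53) = 56650 mm³.
d = 38.41 mm.

d = 38.4 mm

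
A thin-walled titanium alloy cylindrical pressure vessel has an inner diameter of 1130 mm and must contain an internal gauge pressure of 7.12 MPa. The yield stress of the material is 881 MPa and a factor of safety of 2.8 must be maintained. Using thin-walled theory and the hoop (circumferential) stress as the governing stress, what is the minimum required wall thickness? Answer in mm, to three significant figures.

σ_allow = 881/2.8 = 314.6 MPa.
Hoop stress σ_h = pD/(2t), so t = pD/(2σ_allow) = 7.12×1130/(2×314.6) = 12.79 mm.

t = 12.8 mm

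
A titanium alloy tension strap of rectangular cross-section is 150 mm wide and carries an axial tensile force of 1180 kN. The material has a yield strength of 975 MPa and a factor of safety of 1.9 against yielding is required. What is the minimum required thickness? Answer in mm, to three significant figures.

σ_allow = 975/1.9 = 513.2 MPa.
Required area A = F/σ_allow = 1180000/513.2 = 2299 mm².
t = A/w = 2299/150 = 15.33 mm.

t = 15.3 mm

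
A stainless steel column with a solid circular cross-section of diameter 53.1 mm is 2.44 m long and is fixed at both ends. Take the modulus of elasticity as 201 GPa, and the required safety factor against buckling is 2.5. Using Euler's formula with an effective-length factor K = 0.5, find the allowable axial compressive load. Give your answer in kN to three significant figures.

P_allow = 208 kN

I = πd⁴/64 = π×53.1⁴/64 = 390300 mm⁴.
Effective length L_e = KL = 0.5×2.44 m = 1220 mm.
Euler critical load P_cr = π²EI/L_e² = π²×201000×390300/1220² = 520100 N.
P_allow = P_cr/n = 520100/2.5 = 208100 N.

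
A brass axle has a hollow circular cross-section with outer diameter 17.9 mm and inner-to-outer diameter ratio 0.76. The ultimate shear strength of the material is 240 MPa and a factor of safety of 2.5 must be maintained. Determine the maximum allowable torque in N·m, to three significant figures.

τ_allow = 240/2.5 = 96.00 MPa.
For a hollow shaft T_allow = τ_allow·πd_o³(1−k⁴)/16 with 1−k⁴ = 0.6664, so πd_o³(1−k⁴)/16 = 750.4 mm³.
T_allow = 96.00×750.4 = 72040 N·mm = 72.04 N·m.

T_allow = 72.0 N·m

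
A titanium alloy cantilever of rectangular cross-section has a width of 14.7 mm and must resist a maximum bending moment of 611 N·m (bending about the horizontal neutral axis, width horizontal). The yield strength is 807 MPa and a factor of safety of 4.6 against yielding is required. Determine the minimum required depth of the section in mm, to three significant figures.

σ_allow = 807/4.6 = 175.4 MPa.
For a rectangular section σ = 6M/(bh²), so h² = 6M/(b σ_allow) = 6×611000/(14.7×175.4) = 1422 mm².
h = 37.70 mm.

h = 37.7 mm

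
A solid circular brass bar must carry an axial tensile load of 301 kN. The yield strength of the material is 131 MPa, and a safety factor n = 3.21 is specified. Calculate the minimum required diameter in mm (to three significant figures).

d = 96.9 mm

Allowable stress σ_allow = 131/3.21 = 40.81 MPa.
Required area A = F/σ_allow = 301000/40.81 = 7376 mm².
A = πd²/4 → d = √(4A/π) = 96.91 mm.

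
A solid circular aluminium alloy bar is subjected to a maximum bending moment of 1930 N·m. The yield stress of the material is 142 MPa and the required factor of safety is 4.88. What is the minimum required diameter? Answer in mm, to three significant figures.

σ_allow = 142/4.88 = 29.10 MPa.
For a solid circular section σ = 32M/(πd³), so d³ = 32M/(π σ_allow) = 32×1930000/(π×29.10) = 675600 mm³.
d = 87.75 mm.

d = 87.7 mm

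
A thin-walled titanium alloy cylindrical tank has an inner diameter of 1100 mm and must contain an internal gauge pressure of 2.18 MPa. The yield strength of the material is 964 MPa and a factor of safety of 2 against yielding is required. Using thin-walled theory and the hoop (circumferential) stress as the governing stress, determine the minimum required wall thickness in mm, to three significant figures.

σ_allow = 964/2 = 482.0 MPa.
Hoop stress σ_h = pD/(2t), so t = pD/(2σ_allow) = 2.18×1100/(2×482.0) = 2.488 mm.

t = 2.49 mm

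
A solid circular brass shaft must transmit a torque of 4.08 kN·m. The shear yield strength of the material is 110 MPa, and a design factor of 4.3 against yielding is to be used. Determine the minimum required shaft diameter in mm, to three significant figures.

Allowable shear stress τ_allow = 110/4.3 = 25.58 MPa.
For a solid shaft τ = 16T/(πd³), so d³ = 16T/(π τ_allow) = 16×4080000/(π×25.58) = 812300 mm³.
d = (812300)^(1/3) = 93.30 mm.

d = 93.3 mm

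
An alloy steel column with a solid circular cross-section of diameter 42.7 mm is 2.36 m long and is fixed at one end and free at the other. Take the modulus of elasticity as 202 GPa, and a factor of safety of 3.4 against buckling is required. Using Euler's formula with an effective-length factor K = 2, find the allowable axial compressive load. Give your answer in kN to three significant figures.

P_allow = 4.30 kN

I = πd⁴/64 = π×42.7⁴/64 = 163200 mm⁴.
Effective length L_e = KL = 2×2.36 m = 4720 mm.
Euler critical load P_cr = π²EI/L_e² = π²×202000×163200/4720² = 14600 N.
P_allow = P_cr/n = 14600/3.4 = 4295 N.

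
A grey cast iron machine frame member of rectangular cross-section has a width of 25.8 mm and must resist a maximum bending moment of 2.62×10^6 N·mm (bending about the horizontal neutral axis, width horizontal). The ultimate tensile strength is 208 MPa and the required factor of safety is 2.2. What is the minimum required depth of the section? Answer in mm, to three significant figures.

h = 80.3 mm

σ_allow = 208/2.2 = 94.55 MPa.
For a rectangular section σ = 6M/(bh²), so h² = 6M/(b σ_allow) = 6×2620000/(25.8×94.55) = 6445 mm².
h = 80.28 mm.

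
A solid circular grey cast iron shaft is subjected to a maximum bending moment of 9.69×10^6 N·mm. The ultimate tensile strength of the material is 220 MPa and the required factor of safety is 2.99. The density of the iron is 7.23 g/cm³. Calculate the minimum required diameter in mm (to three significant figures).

d = 110 mm

σ_allow = 220/2.99 = 73.58 MPa.
For a solid circular section σ = 32M/(πd³), so d³ = 32M/(π σ_allow) = 32×9690000/(π×73.58) = 1.341×10^6 mm³.
d = 110.3 mm.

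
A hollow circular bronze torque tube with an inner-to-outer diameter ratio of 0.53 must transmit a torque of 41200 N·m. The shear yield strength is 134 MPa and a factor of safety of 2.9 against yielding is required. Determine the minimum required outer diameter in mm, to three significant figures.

d_o = 170 mm

τ_allow = 134/2.9 = 46.21 MPa.
For a hollow shaft τ = 16T/[πd_o³(1−k⁴)] with k = 0.53, so 1−k⁴ = 0.9211.
d_o³ = 16T/[π τ_allow (1−k⁴)] = 16×4.1200×10^7/(π×46.21×0.9211) = 4.930×10^6 mm³.
d_o = 170.2 mm.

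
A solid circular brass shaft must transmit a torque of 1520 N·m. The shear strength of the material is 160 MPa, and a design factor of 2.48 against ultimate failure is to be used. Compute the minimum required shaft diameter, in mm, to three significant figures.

Allowable shear stress τ_allow = 160/2.48 = 64.52 MPa.
For a solid shaft τ = 16T/(πd³), so d³ = 16T/(π τ_allow) = 16×1520000/(π×64.52) = 120000 mm³.
d = (120000)^(1/3) = 49.32 mm.

d = 49.3 mm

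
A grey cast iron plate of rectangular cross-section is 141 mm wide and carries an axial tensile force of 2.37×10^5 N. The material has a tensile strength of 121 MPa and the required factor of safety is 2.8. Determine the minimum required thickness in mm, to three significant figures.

σ_allow = 121/2.8 = 43.21 MPa.
Required area A = F/σ_allow = 237000/43.21 = 5484 mm².
t = A/w = 5484/141 = 38.90 mm.

t = 38.9 mm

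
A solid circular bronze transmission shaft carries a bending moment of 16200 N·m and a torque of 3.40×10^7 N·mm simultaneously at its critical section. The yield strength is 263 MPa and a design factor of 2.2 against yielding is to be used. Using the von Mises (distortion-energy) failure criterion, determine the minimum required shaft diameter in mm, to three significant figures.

d = 142 mm

σ_allow = σ_y/n = 263/2.2 = 119.5 MPa.
For a solid shaft σ_b = 32M/(πd³) and τ = 16T/(πd³), so the von Mises stress is σ' = (16/πd³)·√(4M²+3T²).
√(4M²+3T²) = √(4×(1.620×10^7)² + 3×(3.400×10^7)²) = 6.721×10^7 N·mm.
d³ = 16×6.721×10^7/(π×119.5) = 2.864×10^6 mm³.
d = 142.0 mm.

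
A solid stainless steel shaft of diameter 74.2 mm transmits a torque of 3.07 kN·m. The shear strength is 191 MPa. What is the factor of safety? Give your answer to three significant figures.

τ = 16T/(πd³) = 16×3070000/(π×74.2³) = 38.27 MPa.
n = τ_limit/τ = 191/38.27 = 4.990.

n = 4.99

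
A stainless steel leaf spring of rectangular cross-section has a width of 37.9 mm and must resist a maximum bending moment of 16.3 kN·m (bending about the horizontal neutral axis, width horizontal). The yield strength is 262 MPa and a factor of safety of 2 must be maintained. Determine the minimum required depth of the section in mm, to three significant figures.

h = 140 mm

σ_allow = 262/2 = 131.0 MPa.
For a rectangular section σ = 6M/(bh²), so h² = 6M/(b σ_allow) = 6×1.6300×10^7/(37.9×131.0) = 19700 mm².
h = 140.4 mm.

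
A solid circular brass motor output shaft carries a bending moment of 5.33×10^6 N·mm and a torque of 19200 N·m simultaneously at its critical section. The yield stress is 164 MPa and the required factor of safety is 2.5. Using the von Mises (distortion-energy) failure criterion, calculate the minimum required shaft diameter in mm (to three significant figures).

d = 139 mm

σ_allow = σ_y/n = 164/2.5 = 65.60 MPa.
For a solid shaft σ_b = 32M/(πd³) and τ = 16T/(πd³), so the von Mises stress is σ' = (16/πd³)·√(4M²+3T²).
√(4M²+3T²) = √(4×(5.330×10^6)² + 3×(1.920×10^7)²) = 3.492×10^7 N·mm.
d³ = 16×3.492×10^7/(π×65.60) = 2.711×10^6 mm³.
d = 139.4 mm.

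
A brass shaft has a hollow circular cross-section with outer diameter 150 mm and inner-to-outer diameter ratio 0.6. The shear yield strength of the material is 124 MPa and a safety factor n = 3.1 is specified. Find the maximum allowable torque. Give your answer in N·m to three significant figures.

T_allow = 23100 N·m

τ_allow = 124/3.1 = 40.00 MPa.
For a hollow shaft T_allow = τ_allow·πd_o³(1−k⁴)/16 with 1−k⁴ = 0.8704, so πd_o³(1−k⁴)/16 = 576800 mm³.
T_allow = 40.00×576800 = 2.307×10^7 N·mm = 23070 N·m.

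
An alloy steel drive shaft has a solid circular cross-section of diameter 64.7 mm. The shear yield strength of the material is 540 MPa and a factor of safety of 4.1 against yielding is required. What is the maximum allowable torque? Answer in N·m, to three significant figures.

τ_allow = 540/4.1 = 131.7 MPa.
For a solid shaft T_allow = τ_allow·πd³/16; πd³/16 = π×64.7³/16 = 53180 mm³.
T_allow = 131.7×53180 = 7.004×10^6 N·mm = 7004 N·m.

T_allow = 7000 N·m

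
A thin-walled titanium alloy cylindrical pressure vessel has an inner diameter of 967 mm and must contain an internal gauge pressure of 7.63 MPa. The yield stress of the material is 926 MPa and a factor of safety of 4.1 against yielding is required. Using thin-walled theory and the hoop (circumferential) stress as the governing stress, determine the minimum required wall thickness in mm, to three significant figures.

t = 16.3 mm

σ_allow = 926/4.1 = 225.9 MPa.
Hoop stress σ_h = pD/(2t), so t = pD/(2σ_allow) = 7.63×967/(2×225.9) = 16.33 mm.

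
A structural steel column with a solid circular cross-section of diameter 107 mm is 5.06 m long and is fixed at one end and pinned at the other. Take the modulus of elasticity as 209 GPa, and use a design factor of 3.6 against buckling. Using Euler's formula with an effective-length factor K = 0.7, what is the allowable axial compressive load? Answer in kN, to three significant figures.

P_allow = 294 kN

I = πd⁴/64 = π×107⁴/64 = 6.434×10^6 mm⁴.
Effective length L_e = KL = 0.7×5.06 m = 3542 mm.
Euler critical load P_cr = π²EI/L_e² = π²×209000×6.434×10^6/3542² = 1.058×10^6 N.
P_allow = P_cr/n = 1.058×10^6/3.6 = 293900 N.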